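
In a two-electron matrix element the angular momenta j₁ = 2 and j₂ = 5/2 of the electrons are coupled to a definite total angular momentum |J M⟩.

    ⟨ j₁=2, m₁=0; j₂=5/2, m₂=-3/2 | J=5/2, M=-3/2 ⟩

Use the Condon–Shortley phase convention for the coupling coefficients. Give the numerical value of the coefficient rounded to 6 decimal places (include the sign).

-0.119523

j₁+j₂−J=2  J+j₁−j₂=2  J−j₁+j₂=3  j₁+j₂+J+1=8
(j₁±m₁, j₂±m₂, J±M) = (2,2,1,4,1,4)
P² = 288/35
sum k=0..1:
  [0] +1/8 = 1/8
  [1] −1/6 = -1/6
S = -1/24
C² = P²·S² = 1/70 ; C = -0.119523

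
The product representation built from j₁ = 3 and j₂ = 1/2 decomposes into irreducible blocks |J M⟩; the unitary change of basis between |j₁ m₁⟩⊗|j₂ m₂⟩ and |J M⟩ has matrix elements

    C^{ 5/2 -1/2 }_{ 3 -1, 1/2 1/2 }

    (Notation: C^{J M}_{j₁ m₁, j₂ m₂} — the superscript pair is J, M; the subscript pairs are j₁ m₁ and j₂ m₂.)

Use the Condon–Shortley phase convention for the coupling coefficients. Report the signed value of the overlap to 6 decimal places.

√[6·1!5!0!/7! · 2!4!1!0!2!3!] = √(576/7)
  +(−1)^1/∏(1,0,3,0,2,0)! = -1/12  (running -1/12)
⟨..|..⟩ = √(576/7)·(-1/12) = -0.755929

-0.755929  (= −√(4/7))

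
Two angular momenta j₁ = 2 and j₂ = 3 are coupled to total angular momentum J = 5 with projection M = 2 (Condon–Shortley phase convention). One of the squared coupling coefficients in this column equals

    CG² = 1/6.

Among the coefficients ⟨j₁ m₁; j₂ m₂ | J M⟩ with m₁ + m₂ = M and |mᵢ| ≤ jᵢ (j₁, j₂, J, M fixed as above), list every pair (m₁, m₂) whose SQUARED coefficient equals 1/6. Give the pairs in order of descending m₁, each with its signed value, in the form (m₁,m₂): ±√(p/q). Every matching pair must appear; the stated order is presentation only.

Admissible pairs with m₁+m₂ = M = 2: (-1,3), (0,2), (1,1), (2,0)
  (m₁,m₂)=(2,0): CG² = 1/6, CG = +√(1/6)   ← matches the target
  (m₁,m₂)=(1,1): CG² = 1/2, CG = +√(1/2)
  (m₁,m₂)=(0,2): CG² = 3/10, CG = +√(3/10)
  (m₁,m₂)=(-1,3): CG² = 1/30, CG = +√(1/30)
Pairs with CG² = 1/6: (2,0): +√(1/6)

(2,0): +√(1/6)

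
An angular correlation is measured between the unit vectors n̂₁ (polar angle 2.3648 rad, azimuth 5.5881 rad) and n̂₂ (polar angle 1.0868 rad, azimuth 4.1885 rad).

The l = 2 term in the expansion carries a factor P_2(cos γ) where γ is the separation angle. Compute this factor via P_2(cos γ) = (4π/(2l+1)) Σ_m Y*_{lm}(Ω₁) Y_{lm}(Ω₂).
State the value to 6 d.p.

Term-by-term m-sum for l=2 (normalisation 4π/5 = 2.513274):
  [-2]  conj(Y_{2,-2})(Ω₁) = (0.034099, -0.186725) ; Y_{2,-2}(Ω₂) = (-0.151166, -0.262179) ; Δ = (-0.054110, 0.019287)
  [-1]  conj(Y_{2,-1})(Ω₁) = (-0.296614, 0.247353) ; Y_{2,-1}(Ω₂) = (-0.159177, 0.275517) ; Δ = (-0.020936, -0.121095)
  [+0]  conj(Y_{2,0})(Ω₁) = (0.165838, -0.000000) ; Y_{2,0}(Ω₂) = (-0.110523, 0.000000) ; Δ = (-0.018329, 0.000000)
  [+1]  conj(Y_{2,1})(Ω₁) = (0.296614, 0.247353) ; Y_{2,1}(Ω₂) = (0.159177, 0.275517) ; Δ = (-0.020936, 0.121095)
  [+2]  conj(Y_{2,2})(Ω₁) = (0.034099, 0.186725) ; Y_{2,2}(Ω₂) = (-0.151166, 0.262179) ; Δ = (-0.054110, -0.019287)
Σ over m = (-0.168421, -0.000000); ×(4π/5) → (-0.423288, -0.000000). Real part: -0.423288

-0.423288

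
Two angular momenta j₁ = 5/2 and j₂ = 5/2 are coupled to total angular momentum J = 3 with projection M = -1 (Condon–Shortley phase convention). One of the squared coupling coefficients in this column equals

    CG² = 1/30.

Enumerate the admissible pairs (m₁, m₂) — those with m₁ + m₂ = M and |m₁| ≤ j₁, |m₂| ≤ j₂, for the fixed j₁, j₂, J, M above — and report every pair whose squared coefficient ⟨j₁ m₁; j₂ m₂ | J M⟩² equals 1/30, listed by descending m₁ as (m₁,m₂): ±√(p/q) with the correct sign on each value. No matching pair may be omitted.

Admissible pairs with m₁+m₂ = M = -1: (-5/2,3/2), (-3/2,1/2), (-1/2,-1/2), (1/2,-3/2), (3/2,-5/2)
  (m₁,m₂)=(3/2,-5/2): CG² = 1/3, CG = +√(1/3)
  (m₁,m₂)=(1/2,-3/2): CG² = 1/30, CG = +√(1/30)   ← matches the target
  (m₁,m₂)=(-1/2,-1/2): CG² = 4/15, CG = −√(4/15)
  (m₁,m₂)=(-3/2,1/2): CG² = 1/30, CG = +√(1/30)   ← matches the target
  (m₁,m₂)=(-5/2,3/2): CG² = 1/3, CG = +√(1/3)
Pairs with CG² = 1/30: (1/2,-3/2): +√(1/30); (-3/2,1/2): +√(1/30)

(1/2,-3/2): +√(1/30); (-3/2,1/2): +√(1/30)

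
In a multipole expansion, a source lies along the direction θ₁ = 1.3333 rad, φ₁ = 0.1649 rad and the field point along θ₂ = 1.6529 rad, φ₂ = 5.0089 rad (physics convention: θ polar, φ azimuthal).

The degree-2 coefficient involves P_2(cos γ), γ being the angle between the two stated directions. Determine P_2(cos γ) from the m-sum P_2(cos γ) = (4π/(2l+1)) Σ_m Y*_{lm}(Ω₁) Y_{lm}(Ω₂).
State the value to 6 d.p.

Term-by-term m-sum for l=2 (normalisation 4π/5 = 2.513274):
  m=-2: Y*=+0.345228+0.118172i  Y=-0.318166+0.214425i  product -0.135179+0.036427i
  m=-1: Y*=+0.174259+0.028999i  Y=-0.018450-0.060389i  product -0.001464-0.011058i
  m=+0: Y*=-0.263019-0.000000i  Y=-0.309028+0.000000i  product +0.081280+0.000000i
  m=+1: Y*=-0.174259+0.028999i  Y=+0.018450-0.060389i  product -0.001464+0.011058i
  m=+2: Y*=+0.345228-0.118172i  Y=-0.318166-0.214425i  product -0.135179-0.036427i
Total Σ_m = -0.192005+0.000000i. Multiply by 2.513274: -0.482561+0.000000i. P_2(cos γ) = -0.482561

-0.482561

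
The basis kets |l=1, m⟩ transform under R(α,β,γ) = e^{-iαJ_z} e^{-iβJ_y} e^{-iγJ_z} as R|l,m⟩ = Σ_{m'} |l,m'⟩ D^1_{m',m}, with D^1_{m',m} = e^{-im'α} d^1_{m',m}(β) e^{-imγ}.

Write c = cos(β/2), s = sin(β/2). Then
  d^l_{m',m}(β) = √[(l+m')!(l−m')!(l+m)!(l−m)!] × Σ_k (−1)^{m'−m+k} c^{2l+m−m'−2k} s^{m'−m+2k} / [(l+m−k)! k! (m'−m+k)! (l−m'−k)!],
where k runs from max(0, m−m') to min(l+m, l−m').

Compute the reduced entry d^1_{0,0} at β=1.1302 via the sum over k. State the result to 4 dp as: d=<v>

d^1_{0,0}(β=1.1302) via the finite sum:
c=cos(1.130200/2)=0.844535, s=sin(1.130200/2)=0.535500; N=√[1·1·1·1]=1.000000
Admissible k: 0..1 (factorial args all ≥0)
  k=0: (−1)^0·1.0000/(1)·0.8445^2·0.5355^0 = +0.713239
  k=1: (−1)^1·1.0000/(1)·0.8445^0·0.5355^2 = -0.286761
d^1_{0,0}(1.1302) = +0.713239 -0.286761 = +0.426479

d=0.4265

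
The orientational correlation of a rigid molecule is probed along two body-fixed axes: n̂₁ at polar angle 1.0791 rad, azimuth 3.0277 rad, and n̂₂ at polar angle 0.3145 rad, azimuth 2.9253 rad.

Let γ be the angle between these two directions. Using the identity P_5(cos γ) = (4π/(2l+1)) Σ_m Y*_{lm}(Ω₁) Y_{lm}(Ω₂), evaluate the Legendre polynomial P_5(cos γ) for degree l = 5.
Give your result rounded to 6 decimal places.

-0.392438

Addition theorem: P_5(cos γ) = (4π/11) Σ_m Y*_{lm}(Ω₁) Y_{lm}(Ω₂), m = −5…5:
  m=-5: (-0.208087+0.133220i) × (-0.000618-0.001160i) = +0.000283+0.000159i  (running Σ = +0.000283+0.000159i)
  m=-4: (+0.375778-0.184110i) × (+0.008288+0.009729i) = +0.004906+0.002130i  (running Σ = +0.005189+0.002289i)
  m=-3: (-0.224646+0.079890i) × (-0.058247-0.044176i) = +0.016614+0.005271i  (running Σ = +0.021803+0.007560i)
  m=-2: (-0.200679+0.046519i) × (+0.239835+0.110745i) = -0.053282-0.011067i  (running Σ = -0.031479-0.003508i)
  m=-1: (+0.302172-0.034565i) × (-0.533473-0.117220i) = -0.165252-0.016981i  (running Σ = -0.196731-0.020489i)
  m=0: (+0.139536-0.000000i) × (+0.357903+0.000000i) = +0.049940+0.000000i  (running Σ = -0.146790-0.020489i)
  m=1: (-0.302172-0.034565i) × (+0.533473-0.117220i) = -0.165252+0.016981i  (running Σ = -0.312042-0.003508i)
  m=2: (-0.200679-0.046519i) × (+0.239835-0.110745i) = -0.053282+0.011067i  (running Σ = -0.365324+0.007560i)
  m=3: (+0.224646+0.079890i) × (+0.058247-0.044176i) = +0.016614-0.005271i  (running Σ = -0.348710+0.002289i)
  m=4: (+0.375778+0.184110i) × (+0.008288-0.009729i) = +0.004906-0.002130i  (running Σ = -0.343804+0.000159i)
  m=5: (+0.208087+0.133220i) × (+0.000618-0.001160i) = +0.000283-0.000159i  (running Σ = -0.343521+0.000000i)
Σ over m = -0.343521+0.000000i; ×(4π/11) → -0.392438+0.000000i. Real part: -0.392438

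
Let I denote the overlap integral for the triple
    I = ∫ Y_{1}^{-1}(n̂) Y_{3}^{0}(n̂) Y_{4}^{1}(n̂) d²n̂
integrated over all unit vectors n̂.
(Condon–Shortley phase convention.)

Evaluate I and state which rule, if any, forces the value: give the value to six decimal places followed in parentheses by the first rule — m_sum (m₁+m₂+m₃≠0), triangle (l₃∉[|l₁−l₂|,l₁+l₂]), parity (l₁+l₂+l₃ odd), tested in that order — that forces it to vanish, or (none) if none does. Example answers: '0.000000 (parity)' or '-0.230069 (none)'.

m-sum 0 ✓  L=8 even ✓  2≤4≤4 ✓
Π(2lᵢ+1) = 3×7×9 = 189
triangle coeff Δ(1,3,4) = 1/252
Σ_t [0,0]: t=0:+1/36 = 1/36
(3j)²=4/63 [(1 3 4; 0 0 0)], sign=+1
Σ_t [0,0]: t=0:+1/72 = 1/72
(3j)²=5/126 [(1 3 4; -1 0 1)], sign=-1
⇒ 4πI² = 10/21
I = (-1)√(10/21/(4π)) = -0.19466390
No selection rule forces the value: the integral is nonzero (none).

-0.194664 (none)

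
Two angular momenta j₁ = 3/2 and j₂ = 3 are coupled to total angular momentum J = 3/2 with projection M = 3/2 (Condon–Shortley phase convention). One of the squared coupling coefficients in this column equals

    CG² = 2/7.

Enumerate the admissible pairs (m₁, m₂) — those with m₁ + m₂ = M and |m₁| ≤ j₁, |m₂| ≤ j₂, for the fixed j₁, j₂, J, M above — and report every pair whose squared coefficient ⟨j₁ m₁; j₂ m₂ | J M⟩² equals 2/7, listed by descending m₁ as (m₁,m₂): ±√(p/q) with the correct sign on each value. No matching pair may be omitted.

Admissible pairs with m₁+m₂ = M = 3/2: (-3/2,3), (-1/2,2), (1/2,1), (3/2,0)
  (m₁,m₂)=(3/2,0): CG² = 1/35, CG = +√(1/35)
  (m₁,m₂)=(1/2,1): CG² = 4/35, CG = −√(4/35)
  (m₁,m₂)=(-1/2,2): CG² = 2/7, CG = +√(2/7)   ← matches the target
  (m₁,m₂)=(-3/2,3): CG² = 4/7, CG = −√(4/7)
Pairs with CG² = 2/7: (-1/2,2): +√(2/7)

(-1/2,2): +√(2/7)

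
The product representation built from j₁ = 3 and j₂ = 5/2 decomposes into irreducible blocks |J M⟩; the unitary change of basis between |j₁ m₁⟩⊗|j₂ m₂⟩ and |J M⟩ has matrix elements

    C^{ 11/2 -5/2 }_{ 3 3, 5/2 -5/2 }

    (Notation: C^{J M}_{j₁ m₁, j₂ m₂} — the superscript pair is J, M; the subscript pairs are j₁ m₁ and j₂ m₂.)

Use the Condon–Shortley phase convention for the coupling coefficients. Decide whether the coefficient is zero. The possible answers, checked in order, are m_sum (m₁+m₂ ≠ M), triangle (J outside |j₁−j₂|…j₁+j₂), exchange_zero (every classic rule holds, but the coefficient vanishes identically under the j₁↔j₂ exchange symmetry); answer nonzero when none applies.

m_sum

m-sum: m₁+m₂ = 3+(-5/2) = 1/2, M = -5/2  ✗ ⇒ coefficient is 0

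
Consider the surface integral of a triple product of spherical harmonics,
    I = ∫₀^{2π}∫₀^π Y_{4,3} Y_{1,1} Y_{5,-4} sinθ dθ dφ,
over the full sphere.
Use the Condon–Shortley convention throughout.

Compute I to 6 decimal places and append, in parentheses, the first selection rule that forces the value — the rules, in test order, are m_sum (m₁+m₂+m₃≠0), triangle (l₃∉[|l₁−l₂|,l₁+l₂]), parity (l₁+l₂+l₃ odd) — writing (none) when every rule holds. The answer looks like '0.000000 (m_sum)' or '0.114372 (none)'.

0.294638 (none)

m-sum 0 ✓  L=10 even ✓  3≤5≤5 ✓
Π(2lᵢ+1) = 9×3×11 = 297
triangle coeff Δ(4,1,5) = 1/495
Σ_t [0,0]: t=0:+1/576 = 1/576
(3j)²=5/99 [(4 1 5; 0 0 0)], sign=-1
Σ_t [0,0]: t=0:+1/10080 = 1/10080
(3j)²=4/55 [(4 1 5; 3 1 -4)], sign=-1
⇒ 4πI² = 12/11
I = (+1)√(12/11/(4π)) = 0.29463840
No selection rule forces the value: the integral is nonzero (none).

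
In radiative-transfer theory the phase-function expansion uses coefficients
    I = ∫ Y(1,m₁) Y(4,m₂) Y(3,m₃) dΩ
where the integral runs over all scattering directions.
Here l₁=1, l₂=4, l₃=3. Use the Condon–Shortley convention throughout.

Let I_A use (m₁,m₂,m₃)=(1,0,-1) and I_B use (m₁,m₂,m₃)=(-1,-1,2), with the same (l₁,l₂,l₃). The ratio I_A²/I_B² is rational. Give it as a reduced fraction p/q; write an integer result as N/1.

Same 1,4,3: normalisation and zero-m 3j drop out of the ratio.
A: Δ: 2! 0! 6! / 9! → 1/252; sum: t=0:+1/96 = 1/96; 3j²(1 4 3; 1 0 -1) = Δ·Π!·Σ² = 1/42  (sign +1)
B: Δ: 2! 0! 6! / 9! → 1/252; sum: t=2:+1/240 = 1/240; 3j²(1 4 3; -1 -1 2) = Δ·Π!·Σ² = 1/84  (sign -1)
I_A²/I_B² = (1/42)/(1/84) = 2/1

2/1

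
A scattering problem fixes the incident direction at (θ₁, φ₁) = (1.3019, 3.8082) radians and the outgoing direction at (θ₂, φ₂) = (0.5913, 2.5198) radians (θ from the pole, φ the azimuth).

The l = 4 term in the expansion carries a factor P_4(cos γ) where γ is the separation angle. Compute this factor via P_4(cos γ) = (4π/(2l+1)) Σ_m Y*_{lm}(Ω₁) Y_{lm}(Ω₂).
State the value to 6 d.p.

-0.056975

Addition theorem: P_4(cos γ) = (4π/9) Σ_m Y*_{lm}(Ω₁) Y_{lm}(Ω₂), m = −4…4:
  [-4]  conj(Y_{4,-4})(Ω₁) = (-0.339921, 0.174882) ; Y_{4,-4}(Ω₂) = (-0.033903, 0.026010) ; Δ = (0.006975, -0.014770)
  [-3]  conj(Y_{4,-3})(Ω₁) = (0.123944, -0.270950) ; Y_{4,-3}(Ω₂) = (0.052262, -0.172248) ; Δ = (-0.040193, -0.035509)
  [-2]  conj(Y_{4,-2})(Ω₁) = (-0.037022, -0.152886) ; Y_{4,-2}(Ω₂) = (0.127786, 0.376494) ; Δ = (0.052830, -0.033475)
  [-1]  conj(Y_{4,-1})(Ω₁) = (0.238637, 0.187747) ; Y_{4,-1}(Ω₂) = (-0.324754, -0.232724) ; Δ = (-0.033805, -0.116508)
  [+0]  conj(Y_{4,0})(Ω₁) = (0.111812, -0.000000) ; Y_{4,0}(Ω₂) = (-0.111078, 0.000000) ; Δ = (-0.012420, 0.000000)
  [+1]  conj(Y_{4,1})(Ω₁) = (-0.238637, 0.187747) ; Y_{4,1}(Ω₂) = (0.324754, -0.232724) ; Δ = (-0.033805, 0.116508)
  [+2]  conj(Y_{4,2})(Ω₁) = (-0.037022, 0.152886) ; Y_{4,2}(Ω₂) = (0.127786, -0.376494) ; Δ = (0.052830, 0.033475)
  [+3]  conj(Y_{4,3})(Ω₁) = (-0.123944, -0.270950) ; Y_{4,3}(Ω₂) = (-0.052262, -0.172248) ; Δ = (-0.040193, 0.035509)
  [+4]  conj(Y_{4,4})(Ω₁) = (-0.339921, -0.174882) ; Y_{4,4}(Ω₂) = (-0.033903, -0.026010) ; Δ = (0.006975, 0.014770)
Total Σ_m = (-0.040805, 0.000000). Multiply by 1.396263: (-0.056975, 0.000000). P_4(cos γ) = -0.056975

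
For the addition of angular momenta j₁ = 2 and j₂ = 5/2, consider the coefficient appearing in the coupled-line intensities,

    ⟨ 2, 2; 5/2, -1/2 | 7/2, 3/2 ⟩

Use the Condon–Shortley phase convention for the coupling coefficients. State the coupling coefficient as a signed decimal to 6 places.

j₁+j₂−J=1  J+j₁−j₂=3  J−j₁+j₂=4  j₁+j₂+J+1=9
(j₁±m₁, j₂±m₂, J±M) = (4,0,2,3,5,2)
P² = 1536/7
sum k=0..0:
  [0] +1/24 = 1/24
S = 1/24
C² = P²·S² = 8/21 ; C = +0.617213

+0.617213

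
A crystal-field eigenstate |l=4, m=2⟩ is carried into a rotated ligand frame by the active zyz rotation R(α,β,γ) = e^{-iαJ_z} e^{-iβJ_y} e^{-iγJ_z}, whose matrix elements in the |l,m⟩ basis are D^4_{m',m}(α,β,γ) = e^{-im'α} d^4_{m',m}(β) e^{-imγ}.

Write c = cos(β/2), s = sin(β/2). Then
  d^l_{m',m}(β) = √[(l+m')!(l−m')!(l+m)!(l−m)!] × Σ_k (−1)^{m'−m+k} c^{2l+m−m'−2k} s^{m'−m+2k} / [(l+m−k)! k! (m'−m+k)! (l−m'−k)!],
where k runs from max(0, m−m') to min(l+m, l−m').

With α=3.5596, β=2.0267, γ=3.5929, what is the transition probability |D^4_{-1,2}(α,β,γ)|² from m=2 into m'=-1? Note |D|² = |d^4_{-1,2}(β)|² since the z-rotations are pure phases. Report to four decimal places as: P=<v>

Split into d^4_{-1,2}(β=2.0267) × two z-phases.
With c≡cos(β/2)=0.529021 and s≡sin(β/2)=0.848609, N=[6·120·720·2]^{1/2}=1018.233765
k: max(0,(2)−(-1))=3 … min(4+(2),4−(-1))=5
  k=3: (−1)^0·1018.2338/(72)·0.5290^5·0.8486^3 = +0.358098
  k=4: (−1)^1·1018.2338/(48)·0.5290^3·0.8486^5 = -1.382173
  k=5: (−1)^2·1018.2338/(240)·0.5290^1·0.8486^7 = +0.711315
d^4_{-1,2}(2.0267) = +0.358098 -1.382173 +0.711315 = -0.312760
|D^4_{-1,2}|² = |d^4_{-1,2}(β)|² = (-0.312760)² = 0.097819 (the z-rotation phases have unit modulus)

P=0.0978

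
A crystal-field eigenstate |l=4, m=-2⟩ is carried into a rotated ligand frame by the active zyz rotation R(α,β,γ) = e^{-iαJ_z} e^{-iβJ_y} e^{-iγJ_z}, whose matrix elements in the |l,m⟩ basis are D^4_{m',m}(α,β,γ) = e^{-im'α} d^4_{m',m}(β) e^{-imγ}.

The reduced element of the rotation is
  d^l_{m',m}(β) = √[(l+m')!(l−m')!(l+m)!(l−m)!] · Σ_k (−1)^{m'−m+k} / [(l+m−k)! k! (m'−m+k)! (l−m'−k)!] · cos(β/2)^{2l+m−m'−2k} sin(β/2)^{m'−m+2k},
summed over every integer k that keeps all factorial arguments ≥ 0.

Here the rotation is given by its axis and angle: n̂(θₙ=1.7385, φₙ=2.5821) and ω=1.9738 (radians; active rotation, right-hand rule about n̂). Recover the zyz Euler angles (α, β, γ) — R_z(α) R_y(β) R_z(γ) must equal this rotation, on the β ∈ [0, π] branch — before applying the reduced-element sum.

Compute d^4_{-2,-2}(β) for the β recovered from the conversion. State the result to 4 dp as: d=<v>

Axis–angle → zyz. n̂ = (sinθₙcosφₙ, sinθₙsinφₙ, cosθₙ) = (-0.835634, +0.523310, -0.166919), ω = 1.9738.
R = I cosω + sinω [n̂]ₓ + (1−cosω) n̂n̂ᵀ gives
  R = [+0.579957, -0.455250, +0.675572; -0.762342, -0.010929, +0.647082; -0.287200, -0.890297, -0.353394]
β = atan2(√(R₁₃²+R₂₃²), R₃₃) = 1.931993; α = atan2(R₂₃, R₁₃) mod 2π = 0.763861; γ = atan2(R₃₂, −R₃₁) mod 2π = 5.024439
d^4_{-2,-2}(β=1.9320) via the finite sum:
c=cos(1.931993/2)=0.568597, s=sin(1.931993/2)=0.822616; N=√[2·720·2·720]=1440.000000
k∈{0,1,2} keeps every argument non-negative
  k=0: (−1)^0·1440.0000/(1440)·0.5686^8·0.8226^0 = +0.010925
  k=1: (−1)^1·1440.0000/(120)·0.5686^6·0.8226^2 = -0.274413
  k=2: (−1)^2·1440.0000/(96)·0.5686^4·0.8226^4 = +0.717958
d^4_{-2,-2}(1.9320) = +0.010925 -0.274413 +0.717958 = +0.454471

d=0.4545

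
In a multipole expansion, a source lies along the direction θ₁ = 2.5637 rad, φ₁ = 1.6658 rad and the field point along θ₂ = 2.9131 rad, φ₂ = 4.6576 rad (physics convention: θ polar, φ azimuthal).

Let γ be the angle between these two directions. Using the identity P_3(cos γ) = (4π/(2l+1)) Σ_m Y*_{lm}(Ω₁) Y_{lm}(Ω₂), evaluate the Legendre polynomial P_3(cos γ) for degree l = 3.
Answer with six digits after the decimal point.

Summing Y*_{l m}(θ₁,φ₁)·Y_{l m}(θ₂,φ₂) over m ∈ [−3, 3]; prefactor 4π/(2·3+1) = 1.795196:
  [-3]  conj(Y_{3,-3})(Ω₁) = +0.019122-0.065266i ; Y_{3,-3}(Ω₂) = +0.000793-0.004783i ; Δ = -0.000297-0.000143i
  [-2]  conj(Y_{3,-2})(Ω₁) = +0.250842+0.048244i ; Y_{3,-2}(Ω₂) = +0.050765+0.005585i ; Δ = +0.012465+0.003850i
  [-1]  conj(Y_{3,-1})(Ω₁) = -0.042001+0.440767i ; Y_{3,-1}(Ω₂) = -0.015007+0.273623i ; Δ = -0.119974-0.018107i
  [+0]  conj(Y_{3,0})(Ω₁) = -0.158790-0.000000i ; Y_{3,0}(Ω₂) = -0.633710+0.000000i ; Δ = +0.100627+0.000000i
  [+1]  conj(Y_{3,1})(Ω₁) = +0.042001+0.440767i ; Y_{3,1}(Ω₂) = +0.015007+0.273623i ; Δ = -0.119974+0.018107i
  [+2]  conj(Y_{3,2})(Ω₁) = +0.250842-0.048244i ; Y_{3,2}(Ω₂) = +0.050765-0.005585i ; Δ = +0.012465-0.003850i
  [+3]  conj(Y_{3,3})(Ω₁) = -0.019122-0.065266i ; Y_{3,3}(Ω₂) = -0.000793-0.004783i ; Δ = -0.000297+0.000143i
Accumulated sum -0.114986+0.000000i; after 4π/(2l+1) scaling, -0.206422+0.000000i ⇒ P_3 = -0.206422

-0.206422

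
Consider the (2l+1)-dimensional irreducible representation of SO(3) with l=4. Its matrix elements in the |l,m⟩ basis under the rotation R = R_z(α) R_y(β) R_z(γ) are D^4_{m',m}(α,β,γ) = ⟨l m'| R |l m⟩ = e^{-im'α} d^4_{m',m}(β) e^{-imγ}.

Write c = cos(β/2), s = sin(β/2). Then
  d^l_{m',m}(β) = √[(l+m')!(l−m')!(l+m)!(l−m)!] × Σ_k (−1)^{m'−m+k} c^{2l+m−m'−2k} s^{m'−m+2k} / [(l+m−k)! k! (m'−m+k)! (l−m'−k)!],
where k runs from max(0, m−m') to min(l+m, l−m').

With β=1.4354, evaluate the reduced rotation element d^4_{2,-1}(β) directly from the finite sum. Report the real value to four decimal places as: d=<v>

d^4_{2,-1}(β=1.4354) via the finite sum:
With c≡cos(β/2)=0.753320 and s≡sin(β/2)=0.657654, N=[720·2·6·120]^{1/2}=1018.233765
k: max(0,(-1)−(2))=0 … min(4+(-1),4−(2))=2
  k=0: (−1)^3·1018.2338/(72)·0.7533^5·0.6577^3 = -0.975900
  k=1: (−1)^4·1018.2338/(48)·0.7533^3·0.6577^5 = +1.115660
  k=2: (−1)^5·1018.2338/(240)·0.7533^1·0.6577^7 = -0.170058
d^4_{2,-1}(1.4354) = -0.975900 +1.115660 -0.170058 = -0.030298

d=-0.0303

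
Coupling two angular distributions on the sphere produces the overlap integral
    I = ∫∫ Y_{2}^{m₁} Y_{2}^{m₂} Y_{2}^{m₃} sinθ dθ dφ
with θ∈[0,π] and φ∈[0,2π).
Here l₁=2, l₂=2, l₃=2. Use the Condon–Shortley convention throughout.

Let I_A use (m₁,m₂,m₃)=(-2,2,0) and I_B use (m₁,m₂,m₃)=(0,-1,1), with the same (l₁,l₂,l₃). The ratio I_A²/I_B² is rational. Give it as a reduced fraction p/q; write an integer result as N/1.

4/1

Shared (l₁,l₂,l₃)=(2,2,2): N and (l;000)² cancel in I_A²/I_B².
A: Δ = 2!·2!·2!/7! = 1/630; Racah Σ t=2..2: t=2:+1/8 = 1/8; ⇒ 3j(2 2 2; -2 2 0)² = 2/35, sgn +1
B: Δ = 2!·2!·2!/7! = 1/630; Racah Σ t=0..1: t=0:+1/4 t=1:−1/2 = -1/4; ⇒ 3j(2 2 2; 0 -1 1)² = 1/70, sgn +1
I_A²/I_B² = (2/35)/(1/70) = 4/1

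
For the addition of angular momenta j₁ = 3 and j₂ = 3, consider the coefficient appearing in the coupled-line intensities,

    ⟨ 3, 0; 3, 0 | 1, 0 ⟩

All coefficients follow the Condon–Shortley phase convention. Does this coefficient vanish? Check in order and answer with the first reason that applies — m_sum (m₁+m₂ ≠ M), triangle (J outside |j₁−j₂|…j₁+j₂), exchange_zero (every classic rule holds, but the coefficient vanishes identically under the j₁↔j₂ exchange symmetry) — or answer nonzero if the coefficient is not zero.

exchange_zero

m-sum: m₁+m₂ = 0+0 = 0, M = 0  ✓
triangle: |j₁−j₂| = 0 ≤ J = 1 ≤ j₁+j₂ = 6  ✓
exchange: j₁=j₂ and m₁=m₂, and (−1)^(j₁+j₂−J) = (−1)^5 = −1 forces ⟨j₁m₁;j₂m₂|JM⟩ = −⟨j₂m₂;j₁m₁|JM⟩ = −⟨j₁m₁;j₂m₂|JM⟩ ⇒ the coefficient vanishes identically
Racah sum check: Σ_k collapses to 0 ⇒ CG = 0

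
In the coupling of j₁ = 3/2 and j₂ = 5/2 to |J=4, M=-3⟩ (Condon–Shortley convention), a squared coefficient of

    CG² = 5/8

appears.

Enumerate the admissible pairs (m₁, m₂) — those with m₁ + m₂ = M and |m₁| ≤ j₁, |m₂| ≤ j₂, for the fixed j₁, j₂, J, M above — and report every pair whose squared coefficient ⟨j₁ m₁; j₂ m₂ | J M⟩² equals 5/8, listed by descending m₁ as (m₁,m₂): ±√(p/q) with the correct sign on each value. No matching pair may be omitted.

(-3/2,-3/2): +√(5/8)

Admissible pairs with m₁+m₂ = M = -3: (-3/2,-3/2), (-1/2,-5/2)
  (m₁,m₂)=(-1/2,-5/2): CG² = 3/8, CG = +√(3/8)
  (m₁,m₂)=(-3/2,-3/2): CG² = 5/8, CG = +√(5/8)   ← matches the target
Pairs with CG² = 5/8: (-3/2,-3/2): +√(5/8)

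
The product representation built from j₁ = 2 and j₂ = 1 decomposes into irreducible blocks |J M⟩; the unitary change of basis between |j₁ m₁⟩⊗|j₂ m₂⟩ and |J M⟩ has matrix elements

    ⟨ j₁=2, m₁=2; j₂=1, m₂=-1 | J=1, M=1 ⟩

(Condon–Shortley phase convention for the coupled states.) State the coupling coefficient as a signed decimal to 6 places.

j₁+j₂−J=2  J+j₁−j₂=2  J−j₁+j₂=0  j₁+j₂+J+1=5
(j₁±m₁, j₂±m₂, J±M) = (4,0,0,2,2,0)
P² = 48/5
sum k=0..0:
  [0] +1/4 = 1/4
S = 1/4
C² = P²·S² = 3/5 ; C = +0.774597

+0.774597  (= +√(3/5))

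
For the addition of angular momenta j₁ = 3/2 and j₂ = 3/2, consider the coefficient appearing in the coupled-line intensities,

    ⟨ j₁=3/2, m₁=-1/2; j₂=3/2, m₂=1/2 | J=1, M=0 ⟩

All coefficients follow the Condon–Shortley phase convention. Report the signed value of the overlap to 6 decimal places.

−√(1/20) ≈ -0.223607

triangle: 2!×1!×1!/5! = 2/120
(j±m)!: 1!×2!×2!×1!×1!×1! = 4
prefactor² = (2J+1)×Δ×N² = 1/5
  k=1: −1/(1!×1!×1!×1!×0!×0!) = -1
  k=2: +1/(2!×0!×0!×0!×1!×1!) = 1/2
Σ = -1/2  ⇒  CG² = 1/5×(-1/2)² = 1/20
CG = −√(1/20) = -0.223607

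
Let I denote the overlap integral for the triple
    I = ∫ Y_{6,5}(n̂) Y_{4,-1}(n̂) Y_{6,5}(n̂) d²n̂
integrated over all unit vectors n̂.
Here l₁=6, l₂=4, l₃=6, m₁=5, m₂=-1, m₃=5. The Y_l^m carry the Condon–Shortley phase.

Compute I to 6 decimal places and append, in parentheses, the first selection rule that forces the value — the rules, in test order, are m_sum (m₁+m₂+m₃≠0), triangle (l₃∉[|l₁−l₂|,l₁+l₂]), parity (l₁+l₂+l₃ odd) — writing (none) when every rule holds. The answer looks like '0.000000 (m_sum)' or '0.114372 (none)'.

5 − 1 + 5 = 9 ≠ 0: azimuthal integral kills it; I = 0

0.000000 (m_sum)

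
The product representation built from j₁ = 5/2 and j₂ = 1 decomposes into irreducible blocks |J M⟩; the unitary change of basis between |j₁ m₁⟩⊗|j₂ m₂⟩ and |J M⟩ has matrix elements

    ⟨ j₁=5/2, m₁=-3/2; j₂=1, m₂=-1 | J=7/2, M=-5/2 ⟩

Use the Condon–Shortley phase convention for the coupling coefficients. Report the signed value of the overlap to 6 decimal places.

+0.845154

j₁+j₂−J=0  J+j₁−j₂=5  J−j₁+j₂=2  j₁+j₂+J+1=8
(j₁±m₁, j₂±m₂, J±M) = (1,4,0,2,1,6)
P² = 11520/7
sum k=0..0:
  [0] +1/48 = 1/48
S = 1/48
C² = P²·S² = 5/7 ; C = +0.845154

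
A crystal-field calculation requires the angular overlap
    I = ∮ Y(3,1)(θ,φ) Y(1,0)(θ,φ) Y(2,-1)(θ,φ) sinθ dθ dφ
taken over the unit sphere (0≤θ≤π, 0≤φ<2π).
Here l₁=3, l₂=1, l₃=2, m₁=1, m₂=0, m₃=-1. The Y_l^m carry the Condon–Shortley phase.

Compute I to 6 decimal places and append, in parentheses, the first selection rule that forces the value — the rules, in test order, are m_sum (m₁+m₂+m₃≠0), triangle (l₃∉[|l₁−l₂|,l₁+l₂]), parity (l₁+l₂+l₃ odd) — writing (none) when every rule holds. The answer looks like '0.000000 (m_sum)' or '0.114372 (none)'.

m-sum 0 ✓  L=6 even ✓  2≤2≤4 ✓
Π(2lᵢ+1) = 7×3×5 = 105
triangle coeff Δ(3,1,2) = 1/105
Σ_t [1,1]: t=1:−1/4 = -1/4
(3j)²=3/35 [(3 1 2; 0 0 0)], sign=-1
Σ_t [1,1]: t=1:−1/6 = -1/6
(3j)²=8/105 [(3 1 2; 1 0 -1)], sign=+1
⇒ 4πI² = 24/35
I = (-1)√(24/35/(4π)) = -0.23359668
No selection rule forces the value: the integral is nonzero (none).

-0.233597 (none)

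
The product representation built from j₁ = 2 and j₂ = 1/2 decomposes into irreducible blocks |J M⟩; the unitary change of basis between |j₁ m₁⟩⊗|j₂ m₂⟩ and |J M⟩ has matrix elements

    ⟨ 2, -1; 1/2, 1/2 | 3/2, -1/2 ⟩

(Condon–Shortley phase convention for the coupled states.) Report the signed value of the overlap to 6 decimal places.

j₁+j₂−J=1  J+j₁−j₂=3  J−j₁+j₂=0  j₁+j₂+J+1=5
(j₁±m₁, j₂±m₂, J±M) = (1,3,1,0,1,2)
P² = 12/5
sum k=1..1:
  [1] −1/2 = -1/2
S = -1/2
C² = P²·S² = 3/5 ; C = -0.774597

-0.774597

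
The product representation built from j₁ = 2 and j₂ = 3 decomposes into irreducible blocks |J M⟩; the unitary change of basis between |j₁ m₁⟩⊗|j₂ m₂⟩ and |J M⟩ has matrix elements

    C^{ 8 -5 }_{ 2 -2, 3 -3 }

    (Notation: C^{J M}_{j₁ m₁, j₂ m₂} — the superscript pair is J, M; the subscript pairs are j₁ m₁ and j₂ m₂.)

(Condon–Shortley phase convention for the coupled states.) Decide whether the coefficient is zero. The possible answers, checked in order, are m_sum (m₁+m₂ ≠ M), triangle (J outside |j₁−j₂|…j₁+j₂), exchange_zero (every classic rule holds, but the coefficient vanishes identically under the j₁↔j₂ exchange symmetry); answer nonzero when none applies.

triangle

m-sum: m₁+m₂ = -2+(-3) = -5, M = -5  ✓
triangle: need |j₁−j₂| ≤ J ≤ j₁+j₂, i.e. J ∈ [1, 5]; J = 8 is outside ✗ ⇒ coefficient is 0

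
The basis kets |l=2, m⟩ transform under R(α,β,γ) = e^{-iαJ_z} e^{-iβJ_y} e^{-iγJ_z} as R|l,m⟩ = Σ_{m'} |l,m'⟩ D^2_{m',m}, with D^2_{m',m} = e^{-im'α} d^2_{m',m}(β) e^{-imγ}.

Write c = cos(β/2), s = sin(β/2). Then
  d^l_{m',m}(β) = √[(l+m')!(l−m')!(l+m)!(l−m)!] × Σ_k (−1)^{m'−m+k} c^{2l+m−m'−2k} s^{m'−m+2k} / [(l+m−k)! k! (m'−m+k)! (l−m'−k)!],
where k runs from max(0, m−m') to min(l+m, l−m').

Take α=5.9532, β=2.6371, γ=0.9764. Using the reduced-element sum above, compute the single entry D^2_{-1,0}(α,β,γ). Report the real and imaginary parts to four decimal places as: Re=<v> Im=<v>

Re=-0.4903 Im=0.1679

First d^2_{-1,0}(β=2.6371), then the phase factors e^{-i(-1)α} and e^{-i(0)γ}:
c=cos(2.637100/2)=0.249580, s=sin(2.637100/2)=0.968354; N=√[1·6·2·2]=4.898979
k: max(0,(0)−(-1))=1 … min(2+(0),2−(-1))=2
  k=1: (−1)^0·4.8990/(2)·0.2496^3·0.9684^1 = +0.036876
  k=2: (−1)^1·4.8990/(2)·0.2496^1·0.9684^3 = -0.555121
d^2_{-1,0}(2.6371) = +0.036876 -0.555121 = -0.518246
D = (+0.946047-0.324029i)·(-0.518246)·(+1.000000+0.000000i) = -0.490285+0.167927i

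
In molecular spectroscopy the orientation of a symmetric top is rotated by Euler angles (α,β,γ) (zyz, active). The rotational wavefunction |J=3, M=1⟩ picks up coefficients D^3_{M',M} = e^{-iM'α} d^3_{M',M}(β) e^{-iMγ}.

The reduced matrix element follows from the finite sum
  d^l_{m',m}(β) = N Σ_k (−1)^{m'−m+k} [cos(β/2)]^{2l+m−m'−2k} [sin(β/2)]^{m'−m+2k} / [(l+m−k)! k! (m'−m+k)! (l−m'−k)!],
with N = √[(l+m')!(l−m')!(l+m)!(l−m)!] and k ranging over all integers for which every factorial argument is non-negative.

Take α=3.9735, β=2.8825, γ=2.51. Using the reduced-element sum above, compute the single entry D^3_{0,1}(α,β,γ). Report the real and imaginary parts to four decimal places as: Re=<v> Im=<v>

First d^3_{0,1}(β=2.8825), then the phase factors e^{-i(0)α} and e^{-i(1)γ}:
Half-angle: c=0.129184, s=0.991621. N=√(6·6·24·2)=41.569219
k: max(0,(1)−(0))=1 … min(3+(1),3−(0))=3
  k=1: (−1)^0·41.5692/(12)·0.1292^5·0.9916^1 = +0.000124
  k=2: (−1)^1·41.5692/(4)·0.1292^3·0.9916^3 = -0.021846
  k=3: (−1)^2·41.5692/(12)·0.1292^1·0.9916^5 = +0.429070
d^3_{0,1}(2.8825) = +0.000124 -0.021846 +0.429070 = +0.407347
Attach z-rotation phases: D = e^{-i(0)(3.9735)}·(+0.407347)·e^{-i(1)(2.5100)} = -0.328765-0.240510i

Re=-0.3288 Im=-0.2405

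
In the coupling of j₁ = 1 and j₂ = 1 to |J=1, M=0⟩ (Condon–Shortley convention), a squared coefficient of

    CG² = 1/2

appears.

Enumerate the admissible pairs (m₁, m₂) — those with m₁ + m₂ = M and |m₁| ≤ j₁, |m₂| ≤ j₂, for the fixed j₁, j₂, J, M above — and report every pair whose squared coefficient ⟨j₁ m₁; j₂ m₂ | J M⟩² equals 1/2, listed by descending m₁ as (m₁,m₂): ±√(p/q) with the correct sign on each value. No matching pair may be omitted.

Admissible pairs with m₁+m₂ = M = 0: (-1,1), (0,0), (1,-1)
  (m₁,m₂)=(1,-1): CG² = 1/2, CG = +√(1/2)   ← matches the target
  (m₁,m₂)=(0,0): CG² = 0/1, CG = 0
  (m₁,m₂)=(-1,1): CG² = 1/2, CG = −√(1/2)   ← matches the target
Pairs with CG² = 1/2: (1,-1): +√(1/2); (-1,1): −√(1/2)

(1,-1): +√(1/2); (-1,1): −√(1/2)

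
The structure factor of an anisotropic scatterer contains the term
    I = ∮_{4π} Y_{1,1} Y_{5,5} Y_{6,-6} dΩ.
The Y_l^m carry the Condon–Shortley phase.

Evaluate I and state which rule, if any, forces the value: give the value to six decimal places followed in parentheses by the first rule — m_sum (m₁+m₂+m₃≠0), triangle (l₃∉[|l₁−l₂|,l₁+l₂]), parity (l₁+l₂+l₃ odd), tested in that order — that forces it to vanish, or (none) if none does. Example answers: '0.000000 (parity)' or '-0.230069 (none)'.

Checks pass: Σm=0; 12 even; l₃=6∈[4,6].
(2·1+1)(2·5+1)(2·6+1) = 429
Δ: 0! 2! 10! / 13! → 1/858
sum: t=0:+1/14400 = 1/14400
3j²(1 5 6; 0 0 0) = Δ·Π!·Σ² = 6/143  (sign +1)
sum: t=0:+1/7257600 = 1/7257600
3j²(1 5 6; 1 5 -6) = Δ·Π!·Σ² = 1/13  (sign +1)
combine: 4πI² = 429·6/143·1/13 = 18/13
take √, sign +1: I = 0.33194004
No selection rule forces the value: the integral is nonzero (none).

0.331940 (none)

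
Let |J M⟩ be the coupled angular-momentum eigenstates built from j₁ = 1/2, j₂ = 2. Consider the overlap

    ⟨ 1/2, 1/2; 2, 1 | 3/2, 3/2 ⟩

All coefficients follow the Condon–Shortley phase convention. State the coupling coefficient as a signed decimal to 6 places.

j₁+j₂−J=1  J+j₁−j₂=0  J−j₁+j₂=3  j₁+j₂+J+1=5
(j₁±m₁, j₂±m₂, J±M) = (1,0,3,1,3,0)
P² = 36/5
sum k=0..0:
  [0] +1/6 = 1/6
S = 1/6
C² = P²·S² = 1/5 ; C = +0.447214

+0.447214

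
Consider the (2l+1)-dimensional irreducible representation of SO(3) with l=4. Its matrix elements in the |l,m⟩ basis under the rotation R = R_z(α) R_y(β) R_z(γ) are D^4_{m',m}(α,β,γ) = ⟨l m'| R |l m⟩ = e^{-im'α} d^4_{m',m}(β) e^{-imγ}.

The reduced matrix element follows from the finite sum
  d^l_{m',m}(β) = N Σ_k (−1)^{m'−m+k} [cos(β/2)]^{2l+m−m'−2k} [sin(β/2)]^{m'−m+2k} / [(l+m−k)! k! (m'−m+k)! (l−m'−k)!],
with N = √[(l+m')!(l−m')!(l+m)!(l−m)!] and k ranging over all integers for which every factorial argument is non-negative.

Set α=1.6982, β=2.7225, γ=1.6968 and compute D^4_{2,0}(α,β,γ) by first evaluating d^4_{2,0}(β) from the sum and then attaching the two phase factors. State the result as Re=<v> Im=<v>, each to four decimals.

D^4_{2,0}(1.6982,2.7225,1.6968) = e^{-i·2·1.6982}·d^4_{2,0}(2.7225)·e^{-i·0·1.6968}. Compute d first:
Half-angle: c=0.208016, s=0.978125. N=√(720·2·24·24)=910.735966
Admissible k: 0..2 (factorial args all ≥0)
  k=0: (−1)^2·910.7360/(96)·0.2080^6·0.9781^2 = +0.000735
  k=1: (−1)^3·910.7360/(36)·0.2080^4·0.9781^4 = -0.043357
  k=2: (−1)^4·910.7360/(96)·0.2080^2·0.9781^6 = +0.359487
d^4_{2,0}(2.7225) = +0.000735 -0.043357 +0.359487 = +0.316865
Phases: e^{-i·(2)·1.6982}=-0.967712+0.252059i, e^{-i·(0)·1.6968}=+1.000000+0.000000i ⇒ D=-0.306634+0.079869i

Re=-0.3066 Im=0.0799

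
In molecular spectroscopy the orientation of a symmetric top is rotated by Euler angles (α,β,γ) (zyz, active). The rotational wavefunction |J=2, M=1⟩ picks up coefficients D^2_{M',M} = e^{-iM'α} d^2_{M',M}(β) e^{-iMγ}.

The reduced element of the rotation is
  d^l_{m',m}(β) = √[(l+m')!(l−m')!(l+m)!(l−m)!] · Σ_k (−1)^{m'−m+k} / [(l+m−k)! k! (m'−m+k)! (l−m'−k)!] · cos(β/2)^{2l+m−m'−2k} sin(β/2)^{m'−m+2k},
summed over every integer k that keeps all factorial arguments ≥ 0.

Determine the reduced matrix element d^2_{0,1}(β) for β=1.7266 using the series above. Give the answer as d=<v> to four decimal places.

d=-0.1877

d^2_{0,1}(β=1.7266) via the finite sum:
Half-angle: c=0.649933, s=0.759991. N=√(2·2·6·1)=4.898979
k: max(0,(1)−(0))=1 … min(2+(1),2−(0))=2
  k=1: (−1)^0·4.8990/(2)·0.6499^3·0.7600^1 = +0.511082
  k=2: (−1)^1·4.8990/(2)·0.6499^1·0.7600^3 = -0.698828
d^2_{0,1}(1.7266) = +0.511082 -0.698828 = -0.187747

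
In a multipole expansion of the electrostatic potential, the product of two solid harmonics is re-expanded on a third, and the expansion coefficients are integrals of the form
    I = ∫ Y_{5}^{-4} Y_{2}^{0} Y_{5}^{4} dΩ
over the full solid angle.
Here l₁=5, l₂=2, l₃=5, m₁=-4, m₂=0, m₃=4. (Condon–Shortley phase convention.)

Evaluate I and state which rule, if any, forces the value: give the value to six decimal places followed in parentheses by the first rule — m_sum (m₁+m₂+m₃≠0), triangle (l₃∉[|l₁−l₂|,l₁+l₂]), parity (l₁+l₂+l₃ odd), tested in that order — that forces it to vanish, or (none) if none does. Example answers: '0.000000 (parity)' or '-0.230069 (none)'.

Rules hold: Σm=0, L=12 even, 3≤5≤7.
N = 11·5·11 = 605
Δ = 2!·8!·2!/13! = 1/38610
Racah Σ t=0..2: t=0:+1/2880 t=1:−1/576 t=2:+1/2880 = -1/960
⇒ 3j(5 2 5; 0 0 0)² = 10/429, sgn +1
Racah Σ t=1..2: t=1:−1/40320 t=2:+1/20160 = 1/40320
⇒ 3j(5 2 5; -4 0 4)² = 6/715, sgn -1
4πI² = N·(3j₀)²·(3jₘ)² = 20/169
I = -1·√(0.118343/4π) = -0.09704356
No selection rule forces the value: the integral is nonzero (none).

-0.097044 (none)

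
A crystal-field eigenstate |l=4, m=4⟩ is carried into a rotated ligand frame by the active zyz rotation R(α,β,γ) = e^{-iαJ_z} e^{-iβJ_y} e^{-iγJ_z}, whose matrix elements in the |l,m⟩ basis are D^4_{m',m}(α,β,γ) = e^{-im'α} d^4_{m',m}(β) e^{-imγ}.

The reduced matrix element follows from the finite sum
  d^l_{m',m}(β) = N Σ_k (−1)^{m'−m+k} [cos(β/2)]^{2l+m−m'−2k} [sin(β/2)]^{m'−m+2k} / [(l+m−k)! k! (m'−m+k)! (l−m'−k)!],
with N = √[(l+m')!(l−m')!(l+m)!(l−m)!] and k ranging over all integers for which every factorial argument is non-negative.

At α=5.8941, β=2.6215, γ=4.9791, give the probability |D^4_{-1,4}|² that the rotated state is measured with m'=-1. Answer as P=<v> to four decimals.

First d^4_{-1,4}(β=2.6215), then the phase factors e^{-i(-1)α} and e^{-i(4)γ}:
With c≡cos(β/2)=0.257125 and s≡sin(β/2)=0.966378, N=[6·120·40320·1]^{1/2}=5387.986637
k: max(0,(4)−(-1))=5 … min(4+(4),4−(-1))=5
  k=5: (−1)^0·5387.9866/(720)·0.2571^3·0.9664^5 = +0.107217
d^4_{-1,4}(2.6215) = +0.107217
|D^4_{-1,4}|² = |d^4_{-1,4}(β)|² = (+0.107217)² = 0.011495 (the z-rotation phases have unit modulus)

P=0.0115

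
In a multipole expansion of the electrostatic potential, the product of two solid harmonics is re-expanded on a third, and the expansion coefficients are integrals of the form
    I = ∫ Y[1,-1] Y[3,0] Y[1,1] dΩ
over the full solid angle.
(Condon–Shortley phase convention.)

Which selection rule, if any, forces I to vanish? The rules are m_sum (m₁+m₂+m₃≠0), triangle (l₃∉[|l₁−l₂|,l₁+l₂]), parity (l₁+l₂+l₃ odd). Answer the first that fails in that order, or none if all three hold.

azimuthal sum: -1 + 0 + 1 = 0  ✓
l₃ must lie in [2,4]; have l₃=1  ✗
L = 1 + 3 + 1 = 5 (odd)

triangle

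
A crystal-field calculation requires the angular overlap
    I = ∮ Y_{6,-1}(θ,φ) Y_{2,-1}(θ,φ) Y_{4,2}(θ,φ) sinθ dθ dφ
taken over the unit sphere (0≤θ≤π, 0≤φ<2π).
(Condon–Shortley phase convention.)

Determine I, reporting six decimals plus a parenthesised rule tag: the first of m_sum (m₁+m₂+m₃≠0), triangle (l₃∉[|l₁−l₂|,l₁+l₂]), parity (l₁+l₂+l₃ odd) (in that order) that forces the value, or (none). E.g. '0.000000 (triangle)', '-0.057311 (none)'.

-0.133065 (none)

m-sum 0 ✓  L=12 even ✓  4≤4≤8 ✓
Π(2lᵢ+1) = 13×5×9 = 585
triangle coeff Δ(6,2,4) = 1/6435
Σ_t [2,2]: t=2:+1/2304 = 1/2304
(3j)²=5/143 [(6 2 4; 0 0 0)], sign=+1
Σ_t [1,1]: t=1:−1/8640 = -1/8640
(3j)²=14/1287 [(6 2 4; -1 -1 2)], sign=-1
⇒ 4πI² = 350/1573
I = (-1)√(350/1573/(4π)) = -0.13306527
No selection rule forces the value: the integral is nonzero (none).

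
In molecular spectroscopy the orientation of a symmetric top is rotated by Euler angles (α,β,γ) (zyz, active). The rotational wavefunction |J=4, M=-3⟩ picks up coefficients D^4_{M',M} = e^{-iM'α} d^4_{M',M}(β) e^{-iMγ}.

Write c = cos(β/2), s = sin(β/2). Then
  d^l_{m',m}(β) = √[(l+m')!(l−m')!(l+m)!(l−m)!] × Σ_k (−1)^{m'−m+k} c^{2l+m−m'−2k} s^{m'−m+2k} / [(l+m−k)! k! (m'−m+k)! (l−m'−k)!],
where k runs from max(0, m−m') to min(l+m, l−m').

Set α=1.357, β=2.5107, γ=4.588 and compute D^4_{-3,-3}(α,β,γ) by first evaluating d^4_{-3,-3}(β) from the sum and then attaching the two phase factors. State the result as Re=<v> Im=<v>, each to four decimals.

Re=-0.0029 Im=0.0047

First d^4_{-3,-3}(β=2.5107), then the phase factors e^{-i(-3)α} and e^{-i(-3)γ}:
With c≡cos(β/2)=0.310241 and s≡sin(β/2)=0.950658, N=[1·5040·1·5040]^{1/2}=5040.000000
The bounds max(0,m−m')=0 and min(l+m,l−m')=1 give 2 terms
  k=0: (−1)^0·5040.0000/(5040)·0.3102^8·0.9507^0 = +0.000086
  k=1: (−1)^1·5040.0000/(720)·0.3102^6·0.9507^2 = -0.005641
d^4_{-3,-3}(2.5107) = +0.000086 -0.005641 = -0.005555
D = (-0.598309-0.801265i)·(-0.005555)·(+0.364566+0.931177i) = -0.002933+0.004718i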